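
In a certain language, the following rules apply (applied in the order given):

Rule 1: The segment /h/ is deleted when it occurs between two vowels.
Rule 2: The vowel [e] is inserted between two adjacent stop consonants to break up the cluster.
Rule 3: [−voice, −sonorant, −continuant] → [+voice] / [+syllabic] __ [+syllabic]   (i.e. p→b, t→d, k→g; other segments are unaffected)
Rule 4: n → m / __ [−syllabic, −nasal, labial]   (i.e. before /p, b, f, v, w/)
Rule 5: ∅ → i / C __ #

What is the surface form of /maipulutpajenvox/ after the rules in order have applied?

maibuludebajemvoxi

Rule 1 (intervocalic h-deletion): no segment meets the environment; /maipulutpajenvox/ is unchanged.
Rule 2 (stop-cluster e-epenthesis): /t/ and /p/ form a stop–stop cluster, so [e] is inserted between them. /maipulutpajenvox/ → maipulutepajenvox.
Rule 3 (intervocalic voicing): /p/ is a voiceless stop between vowels /i/ and /u/, so it voices to [b]. /t/ is a voiceless stop between vowels /u/ and /e/, so it voices to [d]. /p/ is a voiceless stop between vowels /e/ and /a/, so it voices to [b]. /maipulutepajenvox/ → maibuludebajenvox.
Rule 4 (nasal place assimilation): /n/ precedes the labial consonant /v/, so it assimilates in place to [m]. /maibuludebajenvox/ → maibuludebajemvox.
Rule 5 (final i-epenthesis): the form ends in the consonant /x/, so [i] is inserted word-finally. /maibuludebajemvox/ → maibuludebajemvoxi.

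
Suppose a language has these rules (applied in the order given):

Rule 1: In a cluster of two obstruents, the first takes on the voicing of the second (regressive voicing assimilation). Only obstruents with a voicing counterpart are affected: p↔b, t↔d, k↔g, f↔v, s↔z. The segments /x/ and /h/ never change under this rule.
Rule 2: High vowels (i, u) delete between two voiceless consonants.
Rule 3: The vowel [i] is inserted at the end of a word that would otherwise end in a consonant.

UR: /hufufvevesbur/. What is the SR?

hfuvvevezburi

Rule 1 (regressive voicing assimilation): /f/ precedes the voiced obstruent /v/, so it voices to [v] by assimilation. /s/ precedes the voiced obstruent /b/, so it voices to [z] by assimilation. /hufufvevesbur/ → hufuvvevezbur.
Rule 2 (high vowel syncope): /u/ is a high vowel flanked by voiceless consonants /h/ and /f/, so it deletes. /hufuvvevezbur/ → hfuvvevezbur.
Rule 3 (final i-epenthesis): the form ends in the consonant /r/, so [i] is inserted word-finally. /hfuvvevezbur/ → hfuvvevezburi.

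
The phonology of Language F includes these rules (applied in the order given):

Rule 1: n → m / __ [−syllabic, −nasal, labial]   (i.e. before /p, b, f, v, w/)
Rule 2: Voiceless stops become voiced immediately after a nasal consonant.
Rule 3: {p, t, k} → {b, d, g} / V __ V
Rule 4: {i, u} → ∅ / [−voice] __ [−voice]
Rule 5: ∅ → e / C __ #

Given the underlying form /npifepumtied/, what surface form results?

mbifebumdiede

Rule 1 (nasal place assimilation): /n/ precedes the labial consonant /p/, so it assimilates in place to [m]. /npifepumtied/ → mpifepumtied.
Rule 2 (post-nasal voicing): /p/ is a voiceless stop immediately after the nasal /m/, so it voices to [b]. /t/ is a voiceless stop immediately after the nasal /m/, so it voices to [d]. /mpifepumtied/ → mbifepumdied.
Rule 3 (intervocalic voicing): /p/ is a voiceless stop between vowels /e/ and /u/, so it voices to [b]. /mbifepumdied/ → mbifebumdied.
Rule 4 (high vowel syncope): no segment meets the environment; /mbifebumdied/ is unchanged.
Rule 5 (final e-epenthesis): the form ends in the consonant /d/, so [e] is inserted word-finally. /mbifebumdied/ → mbifebumdiede.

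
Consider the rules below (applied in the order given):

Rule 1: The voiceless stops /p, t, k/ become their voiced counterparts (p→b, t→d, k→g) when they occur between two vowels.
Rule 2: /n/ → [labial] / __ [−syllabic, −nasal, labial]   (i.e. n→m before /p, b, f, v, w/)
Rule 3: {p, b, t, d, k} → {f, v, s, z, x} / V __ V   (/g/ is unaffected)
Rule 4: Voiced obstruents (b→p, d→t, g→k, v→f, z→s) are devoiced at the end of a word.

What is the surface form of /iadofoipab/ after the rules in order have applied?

iazofoivap

Rule 1 (intervocalic voicing): /p/ is a voiceless stop between vowels /i/ and /a/, so it voices to [b]. /iadofoipab/ → iadofoibab.
Rule 2 (nasal place assimilation): no segment meets the environment; /iadofoibab/ is unchanged.
Rule 3 (intervocalic spirantization): /d/ is a stop between vowels /a/ and /o/, so it spirantizes to the fricative [z]. /b/ is a stop between vowels /i/ and /a/, so it spirantizes to the fricative [v]. /iadofoibab/ → iazofoivab.
Rule 4 (final devoicing): /b/ is a voiced obstruent in word-final position, so it devoices to [p]. /iazofoivab/ → iazofoivap.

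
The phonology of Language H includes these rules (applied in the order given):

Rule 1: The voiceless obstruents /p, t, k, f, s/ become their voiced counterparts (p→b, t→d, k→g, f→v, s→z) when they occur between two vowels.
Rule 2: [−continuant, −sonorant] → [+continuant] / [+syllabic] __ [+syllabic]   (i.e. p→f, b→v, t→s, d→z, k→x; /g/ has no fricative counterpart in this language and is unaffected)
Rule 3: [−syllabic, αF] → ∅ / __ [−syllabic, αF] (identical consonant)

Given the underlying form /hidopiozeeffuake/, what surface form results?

Rule 1 (intervocalic voicing): /p/ is a voiceless obstruent between vowels /o/ and /i/, so it voices to [b]. /k/ is a voiceless obstruent between vowels /a/ and /e/, so it voices to [g]. /hidopiozeeffuake/ → hidobiozeeffuage.
Rule 2 (intervocalic spirantization): /d/ is a stop between vowels /i/ and /o/, so it spirantizes to the fricative [z]. /b/ is a stop between vowels /o/ and /i/, so it spirantizes to the fricative [v]. /hidobiozeeffuage/ → hizoviozeeffuage.
Rule 3 (degemination): /ff/ is a geminate; the first /f/ deletes. /hizoviozeeffuage/ → hizoviozeefuage.

hizoviozeefuage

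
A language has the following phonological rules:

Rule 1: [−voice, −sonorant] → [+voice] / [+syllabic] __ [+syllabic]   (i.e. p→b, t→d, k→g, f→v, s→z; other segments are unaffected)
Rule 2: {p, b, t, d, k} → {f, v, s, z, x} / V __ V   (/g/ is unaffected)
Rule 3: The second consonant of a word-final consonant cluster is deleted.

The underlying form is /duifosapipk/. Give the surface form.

Rule 1 (intervocalic voicing): /f/ is a voiceless obstruent between vowels /i/ and /o/, so it voices to [v]. /s/ is a voiceless obstruent between vowels /o/ and /a/, so it voices to [z]. /p/ is a voiceless obstruent between vowels /a/ and /i/, so it voices to [b]. /duifosapipk/ → duivozabipk.
Rule 2 (intervocalic spirantization): /b/ is a stop between vowels /a/ and /i/, so it spirantizes to the fricative [v]. /duivozabipk/ → duivozavipk.
Rule 3 (final cluster simplification): /k/ is the second consonant of a word-final cluster /pk/, so it deletes. /duivozavipk/ → duivozavip.

duivozavip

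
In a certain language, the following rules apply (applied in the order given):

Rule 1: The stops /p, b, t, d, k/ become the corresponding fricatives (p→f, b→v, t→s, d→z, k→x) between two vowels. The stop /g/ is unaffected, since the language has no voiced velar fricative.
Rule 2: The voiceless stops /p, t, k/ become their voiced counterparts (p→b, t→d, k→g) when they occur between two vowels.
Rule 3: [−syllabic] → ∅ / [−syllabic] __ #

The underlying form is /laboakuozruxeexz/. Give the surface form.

lavoaxuozruxeex

Rule 1 (intervocalic spirantization): /b/ is a stop between vowels /a/ and /o/, so it spirantizes to the fricative [v]. /k/ is a stop between vowels /a/ and /u/, so it spirantizes to the fricative [x]. /laboakuozruxeexz/ → lavoaxuozruxeexz.
Rule 2 (intervocalic voicing): no segment meets the environment; /lavoaxuozruxeexz/ is unchanged.
Rule 3 (final cluster simplification): /z/ is the second consonant of a word-final cluster /xz/, so it deletes. /lavoaxuozruxeexz/ → lavoaxuozruxeex.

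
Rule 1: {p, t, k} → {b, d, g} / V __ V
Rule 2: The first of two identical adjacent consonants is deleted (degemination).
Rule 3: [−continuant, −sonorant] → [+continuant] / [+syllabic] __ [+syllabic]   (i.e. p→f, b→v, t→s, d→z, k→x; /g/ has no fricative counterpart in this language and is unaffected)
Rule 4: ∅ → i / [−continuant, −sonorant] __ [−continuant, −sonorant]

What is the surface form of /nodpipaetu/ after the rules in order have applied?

Rule 1 (intervocalic voicing): /p/ is a voiceless stop between vowels /i/ and /a/, so it voices to [b]. /t/ is a voiceless stop between vowels /e/ and /u/, so it voices to [d]. /nodpipaetu/ → nodpibaedu.
Rule 2 (degemination): no segment meets the environment; /nodpibaedu/ is unchanged.
Rule 3 (intervocalic spirantization): /b/ is a stop between vowels /i/ and /a/, so it spirantizes to the fricative [v]. /d/ is a stop between vowels /e/ and /u/, so it spirantizes to the fricative [z]. /nodpibaedu/ → nodpivaezu.
Rule 4 (stop-cluster i-epenthesis): /d/ and /p/ form a stop–stop cluster, so [i] is inserted between them. /nodpivaezu/ → nodipivaezu.

nodipivaezu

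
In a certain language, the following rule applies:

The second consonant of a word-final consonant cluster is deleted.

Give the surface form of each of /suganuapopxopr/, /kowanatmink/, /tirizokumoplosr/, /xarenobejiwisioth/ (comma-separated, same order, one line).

/suganuapopxopr/: /r/ is the second consonant of a word-final cluster /pr/, so it deletes. → [suganuapopxop].
/kowanatmink/: /k/ is the second consonant of a word-final cluster /nk/, so it deletes. → [kowanatmin].
/tirizokumoplosr/: /r/ is the second consonant of a word-final cluster /sr/, so it deletes. → [tirizokumoplos].
/xarenobejiwisioth/: /h/ is the second consonant of a word-final cluster /th/, so it deletes. → [xarenobejiwisiot].

suganuapopxop, kowanatmin, tirizokumoplos, xarenobejiwisiot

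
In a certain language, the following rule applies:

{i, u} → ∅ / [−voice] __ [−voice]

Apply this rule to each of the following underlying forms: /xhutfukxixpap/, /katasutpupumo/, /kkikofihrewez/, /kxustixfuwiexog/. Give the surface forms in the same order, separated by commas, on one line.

xhtfkxxpap, katastppumo, kkkofhrewez, kxstxfuwiexog

/xhutfukxixpap/: /u/ is a high vowel flanked by voiceless consonants /h/ and /t/, so it deletes. /u/ is a high vowel flanked by voiceless consonants /f/ and /k/, so it deletes. /i/ is a high vowel flanked by voiceless consonants /x/ and /x/, so it deletes. → [xhtfkxxpap].
/katasutpupumo/: /u/ is a high vowel flanked by voiceless consonants /s/ and /t/, so it deletes. /u/ is a high vowel flanked by voiceless consonants /p/ and /p/, so it deletes. → [katastppumo].
/kkikofihrewez/: /i/ is a high vowel flanked by voiceless consonants /k/ and /k/, so it deletes. /i/ is a high vowel flanked by voiceless consonants /f/ and /h/, so it deletes. → [kkkofhrewez].
/kxustixfuwiexog/: /u/ is a high vowel flanked by voiceless consonants /x/ and /s/, so it deletes. /i/ is a high vowel flanked by voiceless consonants /t/ and /x/, so it deletes. → [kxstxfuwiexog].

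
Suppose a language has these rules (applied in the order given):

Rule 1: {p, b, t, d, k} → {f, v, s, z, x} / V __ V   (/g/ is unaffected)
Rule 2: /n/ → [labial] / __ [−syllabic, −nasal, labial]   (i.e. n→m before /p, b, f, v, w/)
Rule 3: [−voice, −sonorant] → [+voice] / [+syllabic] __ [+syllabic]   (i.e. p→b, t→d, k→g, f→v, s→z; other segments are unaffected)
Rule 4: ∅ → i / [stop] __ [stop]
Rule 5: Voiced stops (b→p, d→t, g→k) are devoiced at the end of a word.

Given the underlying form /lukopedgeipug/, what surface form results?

Rule 1 (intervocalic spirantization): /k/ is a stop between vowels /u/ and /o/, so it spirantizes to the fricative [x]. /p/ is a stop between vowels /o/ and /e/, so it spirantizes to the fricative [f]. /p/ is a stop between vowels /i/ and /u/, so it spirantizes to the fricative [f]. /lukopedgeipug/ → luxofedgeifug.
Rule 2 (nasal place assimilation): no segment meets the environment; /luxofedgeifug/ is unchanged.
Rule 3 (intervocalic voicing): /f/ is a voiceless obstruent between vowels /o/ and /e/, so it voices to [v]. /f/ is a voiceless obstruent between vowels /i/ and /u/, so it voices to [v]. /luxofedgeifug/ → luxovedgeivug.
Rule 4 (stop-cluster i-epenthesis): /d/ and /g/ form a stop–stop cluster, so [i] is inserted between them. /luxovedgeivug/ → luxovedigeivug.
Rule 5 (final devoicing): /g/ is a voiced stop in word-final position, so it devoices to [k]. /luxovedigeivug/ → luxovedigeivuk.

luxovedigeivuk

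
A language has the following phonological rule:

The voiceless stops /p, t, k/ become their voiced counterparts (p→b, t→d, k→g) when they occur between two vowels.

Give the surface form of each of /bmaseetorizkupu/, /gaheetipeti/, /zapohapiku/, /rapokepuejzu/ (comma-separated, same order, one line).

bmaseedorizkubu, gaheedibedi, zabohabigu, rabogebuejzu

/bmaseetorizkupu/: /t/ is a voiceless stop between vowels /e/ and /o/, so it voices to [d]. /p/ is a voiceless stop between vowels /u/ and /u/, so it voices to [b]. → [bmaseedorizkubu].
/gaheetipeti/: /t/ is a voiceless stop between vowels /e/ and /i/, so it voices to [d]. /p/ is a voiceless stop between vowels /i/ and /e/, so it voices to [b]. /t/ is a voiceless stop between vowels /e/ and /i/, so it voices to [d]. → [gaheedibedi].
/zapohapiku/: /p/ is a voiceless stop between vowels /a/ and /o/, so it voices to [b]. /p/ is a voiceless stop between vowels /a/ and /i/, so it voices to [b]. /k/ is a voiceless stop between vowels /i/ and /u/, so it voices to [g]. → [zabohabigu].
/rapokepuejzu/: /p/ is a voiceless stop between vowels /a/ and /o/, so it voices to [b]. /k/ is a voiceless stop between vowels /o/ and /e/, so it voices to [g]. /p/ is a voiceless stop between vowels /e/ and /u/, so it voices to [b]. → [rabogebuejzu].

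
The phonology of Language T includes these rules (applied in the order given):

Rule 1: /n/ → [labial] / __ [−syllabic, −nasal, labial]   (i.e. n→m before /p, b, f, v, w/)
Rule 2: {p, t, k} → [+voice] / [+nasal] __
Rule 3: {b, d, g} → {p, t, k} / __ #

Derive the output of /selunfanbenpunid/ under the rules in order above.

selumfambembunit

Rule 1 (nasal place assimilation): /n/ precedes the labial consonant /f/, so it assimilates in place to [m]. /n/ precedes the labial consonant /b/, so it assimilates in place to [m]. /n/ precedes the labial consonant /p/, so it assimilates in place to [m]. /selunfanbenpunid/ → selumfambempunid.
Rule 2 (post-nasal voicing): /p/ is a voiceless stop immediately after the nasal /m/, so it voices to [b]. /selumfambempunid/ → selumfambembunid.
Rule 3 (final devoicing): /d/ is a voiced stop in word-final position, so it devoices to [t]. /selumfambembunid/ → selumfambembunit.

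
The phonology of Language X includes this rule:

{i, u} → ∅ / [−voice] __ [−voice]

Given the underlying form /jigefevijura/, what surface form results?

No segment of /jigefevijura/ meets the structural description of the rule, so the form surfaces unchanged.

jigefevijura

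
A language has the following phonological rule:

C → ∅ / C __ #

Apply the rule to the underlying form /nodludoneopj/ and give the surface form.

nodludoneop

/j/ is the second consonant of a word-final cluster /pj/, so it deletes.
The other instances of /n/, /d/, /l/, /p/ do not occur in the required environment and remain unchanged.
Surface form: [nodludoneop].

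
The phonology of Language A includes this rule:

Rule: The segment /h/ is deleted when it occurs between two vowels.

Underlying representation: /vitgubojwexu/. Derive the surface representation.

vitgubojwexu

No segment of /vitgubojwexu/ meets the structural description of the rule, so the form surfaces unchanged.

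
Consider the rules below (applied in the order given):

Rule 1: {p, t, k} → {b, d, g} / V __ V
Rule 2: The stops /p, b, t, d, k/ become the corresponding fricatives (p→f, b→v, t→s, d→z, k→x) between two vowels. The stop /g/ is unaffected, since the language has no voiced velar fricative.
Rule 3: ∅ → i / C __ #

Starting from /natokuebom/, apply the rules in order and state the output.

nazoguevomi

Rule 1 (intervocalic voicing): /t/ is a voiceless stop between vowels /a/ and /o/, so it voices to [d]. /k/ is a voiceless stop between vowels /o/ and /u/, so it voices to [g]. /natokuebom/ → nadoguebom.
Rule 2 (intervocalic spirantization): /d/ is a stop between vowels /a/ and /o/, so it spirantizes to the fricative [z]. /b/ is a stop between vowels /e/ and /o/, so it spirantizes to the fricative [v]. /nadoguebom/ → nazoguevom.
Rule 3 (final i-epenthesis): the form ends in the consonant /m/, so [i] is inserted word-finally. /nazoguevom/ → nazoguevomi.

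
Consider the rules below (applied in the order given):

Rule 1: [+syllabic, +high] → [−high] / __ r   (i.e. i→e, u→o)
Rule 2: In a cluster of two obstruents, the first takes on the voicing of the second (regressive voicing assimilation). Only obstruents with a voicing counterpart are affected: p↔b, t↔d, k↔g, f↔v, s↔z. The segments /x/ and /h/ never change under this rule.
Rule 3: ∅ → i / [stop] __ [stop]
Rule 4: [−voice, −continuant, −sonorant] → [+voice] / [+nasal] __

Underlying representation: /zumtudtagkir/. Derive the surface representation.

Rule 1 (pre-rhotic lowering): /i/ is a high vowel immediately before /r/, so it lowers to [e]. /zumtudtagkir/ → zumtudtagker.
Rule 2 (regressive voicing assimilation): /d/ precedes the voiceless obstruent /t/, so it devoices to [t] by assimilation. /g/ precedes the voiceless obstruent /k/, so it devoices to [k] by assimilation. /zumtudtagker/ → zumtuttakker.
Rule 3 (stop-cluster i-epenthesis): /t/ and /t/ form a stop–stop cluster, so [i] is inserted between them. /k/ and /k/ form a stop–stop cluster, so [i] is inserted between them. /zumtuttakker/ → zumtutitakiker.
Rule 4 (post-nasal voicing): /t/ is a voiceless stop immediately after the nasal /m/, so it voices to [d]. /zumtutitakiker/ → zumdutitakiker.

zumdutitakiker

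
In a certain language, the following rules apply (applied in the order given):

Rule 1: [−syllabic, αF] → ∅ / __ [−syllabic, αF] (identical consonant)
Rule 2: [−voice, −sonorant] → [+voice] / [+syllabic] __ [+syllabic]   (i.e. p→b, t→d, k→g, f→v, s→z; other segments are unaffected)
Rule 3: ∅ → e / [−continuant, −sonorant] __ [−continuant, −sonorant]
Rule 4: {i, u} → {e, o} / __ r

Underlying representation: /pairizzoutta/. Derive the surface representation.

paerizouda

Rule 1 (degemination): /zz/ is a geminate; the first /z/ deletes. /tt/ is a geminate; the first /t/ deletes. /pairizzoutta/ → pairizouta.
Rule 2 (intervocalic voicing): /t/ is a voiceless obstruent between vowels /u/ and /a/, so it voices to [d]. /pairizouta/ → pairizouda.
Rule 3 (stop-cluster e-epenthesis): no segment meets the environment; /pairizouda/ is unchanged.
Rule 4 (pre-rhotic lowering): /i/ is a high vowel immediately before /r/, so it lowers to [e]. /pairizouda/ → paerizouda.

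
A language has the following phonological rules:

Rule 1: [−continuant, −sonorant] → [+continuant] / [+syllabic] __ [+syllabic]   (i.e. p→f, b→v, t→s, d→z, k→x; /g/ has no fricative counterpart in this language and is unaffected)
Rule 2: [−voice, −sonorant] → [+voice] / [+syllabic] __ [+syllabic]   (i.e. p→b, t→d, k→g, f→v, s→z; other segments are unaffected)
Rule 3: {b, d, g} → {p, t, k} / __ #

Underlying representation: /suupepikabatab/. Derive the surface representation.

Rule 1 (intervocalic spirantization): /p/ is a stop between vowels /u/ and /e/, so it spirantizes to the fricative [f]. /p/ is a stop between vowels /e/ and /i/, so it spirantizes to the fricative [f]. /k/ is a stop between vowels /i/ and /a/, so it spirantizes to the fricative [x]. /b/ is a stop between vowels /a/ and /a/, so it spirantizes to the fricative [v]. /t/ is a stop between vowels /a/ and /a/, so it spirantizes to the fricative [s]. /suupepikabatab/ → suufefixavasab.
Rule 2 (intervocalic voicing): /f/ is a voiceless obstruent between vowels /u/ and /e/, so it voices to [v]. /f/ is a voiceless obstruent between vowels /e/ and /i/, so it voices to [v]. /s/ is a voiceless obstruent between vowels /a/ and /a/, so it voices to [z]. /suufefixavasab/ → suuvevixavazab.
Rule 3 (final devoicing): /b/ is a voiced stop in word-final position, so it devoices to [p]. /suuvevixavazab/ → suuvevixavazap.

suuvevixavazap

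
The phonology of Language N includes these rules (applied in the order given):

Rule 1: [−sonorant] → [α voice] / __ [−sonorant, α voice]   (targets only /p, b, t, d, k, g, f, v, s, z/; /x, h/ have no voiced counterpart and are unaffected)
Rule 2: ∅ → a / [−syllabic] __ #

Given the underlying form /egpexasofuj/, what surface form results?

Rule 1 (regressive voicing assimilation): /g/ precedes the voiceless obstruent /p/, so it devoices to [k] by assimilation. /egpexasofuj/ → ekpexasofuj.
Rule 2 (final a-epenthesis): the form ends in the consonant /j/, so [a] is inserted word-finally. /ekpexasofuj/ → ekpexasofuja.

ekpexasofuja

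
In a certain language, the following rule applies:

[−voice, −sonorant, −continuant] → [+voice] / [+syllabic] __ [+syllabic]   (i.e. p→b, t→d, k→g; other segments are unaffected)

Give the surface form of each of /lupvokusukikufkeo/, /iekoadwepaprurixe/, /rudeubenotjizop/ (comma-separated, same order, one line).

lupvogusugigufkeo, iegoadwebaprurixe, rudeubenotjizop

/lupvokusukikufkeo/: /k/ is a voiceless stop between vowels /o/ and /u/, so it voices to [g]. /k/ is a voiceless stop between vowels /u/ and /i/, so it voices to [g]. /k/ is a voiceless stop between vowels /i/ and /u/, so it voices to [g]. → [lupvogusugigufkeo].
/iekoadwepaprurixe/: /k/ is a voiceless stop between vowels /e/ and /o/, so it voices to [g]. /p/ is a voiceless stop between vowels /e/ and /a/, so it voices to [b]. → [iegoadwebaprurixe].
/rudeubenotjizop/: the rule's environment is not met; surfaces unchanged as [rudeubenotjizop].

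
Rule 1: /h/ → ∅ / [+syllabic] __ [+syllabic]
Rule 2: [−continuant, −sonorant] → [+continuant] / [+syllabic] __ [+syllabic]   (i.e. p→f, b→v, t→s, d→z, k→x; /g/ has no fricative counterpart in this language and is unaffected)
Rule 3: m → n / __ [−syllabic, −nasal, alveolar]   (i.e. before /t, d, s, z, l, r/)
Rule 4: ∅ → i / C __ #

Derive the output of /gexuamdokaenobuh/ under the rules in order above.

gexuandoxaenovuhi

Rule 1 (intervocalic h-deletion): no segment meets the environment; /gexuamdokaenobuh/ is unchanged.
Rule 2 (intervocalic spirantization): /k/ is a stop between vowels /o/ and /a/, so it spirantizes to the fricative [x]. /b/ is a stop between vowels /o/ and /u/, so it spirantizes to the fricative [v]. /gexuamdokaenobuh/ → gexuamdoxaenovuh.
Rule 3 (nasal place assimilation): /m/ precedes the alveolar consonant /d/, so it assimilates in place to [n]. /gexuamdoxaenovuh/ → gexuandoxaenovuh.
Rule 4 (final i-epenthesis): the form ends in the consonant /h/, so [i] is inserted word-finally. /gexuandoxaenovuh/ → gexuandoxaenovuhi.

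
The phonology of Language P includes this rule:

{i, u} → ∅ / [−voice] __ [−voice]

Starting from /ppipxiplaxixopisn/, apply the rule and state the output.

/i/ is a high vowel flanked by voiceless consonants /p/ and /p/, so it deletes.
/i/ is a high vowel flanked by voiceless consonants /x/ and /p/, so it deletes.
/i/ is a high vowel flanked by voiceless consonants /x/ and /x/, so it deletes.
/i/ is a high vowel flanked by voiceless consonants /p/ and /s/, so it deletes.
Surface form: [pppxplaxxopsn].

pppxplaxxopsn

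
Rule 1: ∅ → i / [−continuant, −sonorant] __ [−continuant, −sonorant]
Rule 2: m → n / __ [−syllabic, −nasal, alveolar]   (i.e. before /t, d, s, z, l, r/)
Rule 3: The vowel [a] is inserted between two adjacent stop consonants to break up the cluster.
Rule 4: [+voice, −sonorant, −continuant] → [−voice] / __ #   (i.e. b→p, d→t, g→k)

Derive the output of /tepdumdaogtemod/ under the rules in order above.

Rule 1 (stop-cluster i-epenthesis): /p/ and /d/ form a stop–stop cluster, so [i] is inserted between them. /g/ and /t/ form a stop–stop cluster, so [i] is inserted between them. /tepdumdaogtemod/ → tepidumdaogitemod.
Rule 2 (nasal place assimilation): /m/ precedes the alveolar consonant /d/, so it assimilates in place to [n]. /tepidumdaogitemod/ → tepidundaogitemod.
Rule 3 (stop-cluster a-epenthesis): no segment meets the environment; /tepidundaogitemod/ is unchanged.
Rule 4 (final devoicing): /d/ is a voiced stop in word-final position, so it devoices to [t]. /tepidundaogitemod/ → tepidundaogitemot.

tepidundaogitemot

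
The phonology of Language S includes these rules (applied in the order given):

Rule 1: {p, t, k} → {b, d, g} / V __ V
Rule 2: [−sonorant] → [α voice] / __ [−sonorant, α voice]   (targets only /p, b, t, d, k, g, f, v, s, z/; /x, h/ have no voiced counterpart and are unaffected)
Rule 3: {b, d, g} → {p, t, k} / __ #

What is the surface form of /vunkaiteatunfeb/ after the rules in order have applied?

vunkaideadunfep

Rule 1 (intervocalic voicing): /t/ is a voiceless stop between vowels /i/ and /e/, so it voices to [d]. /t/ is a voiceless stop between vowels /a/ and /u/, so it voices to [d]. /vunkaiteatunfeb/ → vunkaideadunfeb.
Rule 2 (regressive voicing assimilation): no segment meets the environment; /vunkaideadunfeb/ is unchanged.
Rule 3 (final devoicing): /b/ is a voiced stop in word-final position, so it devoices to [p]. /vunkaideadunfeb/ → vunkaideadunfep.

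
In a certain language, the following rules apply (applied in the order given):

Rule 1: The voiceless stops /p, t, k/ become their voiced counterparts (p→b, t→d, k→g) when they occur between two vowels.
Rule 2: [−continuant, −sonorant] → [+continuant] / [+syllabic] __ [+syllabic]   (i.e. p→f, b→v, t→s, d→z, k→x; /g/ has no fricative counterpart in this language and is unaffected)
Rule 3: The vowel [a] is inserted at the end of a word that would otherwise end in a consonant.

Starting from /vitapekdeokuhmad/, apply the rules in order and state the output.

vizavekdeoguhmada

Rule 1 (intervocalic voicing): /t/ is a voiceless stop between vowels /i/ and /a/, so it voices to [d]. /p/ is a voiceless stop between vowels /a/ and /e/, so it voices to [b]. /k/ is a voiceless stop between vowels /o/ and /u/, so it voices to [g]. /vitapekdeokuhmad/ → vidabekdeoguhmad.
Rule 2 (intervocalic spirantization): /d/ is a stop between vowels /i/ and /a/, so it spirantizes to the fricative [z]. /b/ is a stop between vowels /a/ and /e/, so it spirantizes to the fricative [v]. /vidabekdeoguhmad/ → vizavekdeoguhmad.
Rule 3 (final a-epenthesis): the form ends in the consonant /d/, so [a] is inserted word-finally. /vizavekdeoguhmad/ → vizavekdeoguhmada.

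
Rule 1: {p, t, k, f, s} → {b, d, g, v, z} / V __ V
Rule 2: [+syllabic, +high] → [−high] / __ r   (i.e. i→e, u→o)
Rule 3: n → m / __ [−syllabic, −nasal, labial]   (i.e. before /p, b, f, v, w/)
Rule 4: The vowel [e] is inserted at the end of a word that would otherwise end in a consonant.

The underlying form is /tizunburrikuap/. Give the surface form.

Rule 1 (intervocalic voicing): /k/ is a voiceless obstruent between vowels /i/ and /u/, so it voices to [g]. /tizunburrikuap/ → tizunburriguap.
Rule 2 (pre-rhotic lowering): /u/ is a high vowel immediately before /r/, so it lowers to [o]. /tizunburriguap/ → tizunborriguap.
Rule 3 (nasal place assimilation): /n/ precedes the labial consonant /b/, so it assimilates in place to [m]. /tizunborriguap/ → tizumborriguap.
Rule 4 (final e-epenthesis): the form ends in the consonant /p/, so [e] is inserted word-finally. /tizumborriguap/ → tizumborriguape.

tizumborriguape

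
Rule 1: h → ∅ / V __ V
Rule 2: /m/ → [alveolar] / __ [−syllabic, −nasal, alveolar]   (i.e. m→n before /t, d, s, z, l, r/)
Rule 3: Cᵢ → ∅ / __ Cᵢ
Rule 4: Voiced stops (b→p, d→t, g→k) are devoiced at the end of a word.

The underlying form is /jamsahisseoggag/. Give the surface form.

jansaiseogak

Rule 1 (intervocalic h-deletion): /h/ occurs between vowels /a/ and /i/, so it deletes. /jamsahisseoggag/ → jamsaisseoggag.
Rule 2 (nasal place assimilation): /m/ precedes the alveolar consonant /s/, so it assimilates in place to [n]. /jamsaisseoggag/ → jansaisseoggag.
Rule 3 (degemination): /ss/ is a geminate; the first /s/ deletes. /gg/ is a geminate; the first /g/ deletes. /jansaisseoggag/ → jansaiseogag.
Rule 4 (final devoicing): /g/ is a voiced stop in word-final position, so it devoices to [k]. /jansaiseogag/ → jansaiseogak.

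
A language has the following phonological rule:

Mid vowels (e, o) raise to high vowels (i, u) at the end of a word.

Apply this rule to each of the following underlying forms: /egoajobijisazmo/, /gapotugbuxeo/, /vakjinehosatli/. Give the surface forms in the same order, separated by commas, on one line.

egoajobijisazmu, gapotugbuxeu, vakjinehosatli

/egoajobijisazmo/: /o/ is a mid vowel in word-final position, so it raises to [u]. → [egoajobijisazmu].
/gapotugbuxeo/: /o/ is a mid vowel in word-final position, so it raises to [u]. → [gapotugbuxeu].
/vakjinehosatli/: the rule's environment is not met; surfaces unchanged as [vakjinehosatli].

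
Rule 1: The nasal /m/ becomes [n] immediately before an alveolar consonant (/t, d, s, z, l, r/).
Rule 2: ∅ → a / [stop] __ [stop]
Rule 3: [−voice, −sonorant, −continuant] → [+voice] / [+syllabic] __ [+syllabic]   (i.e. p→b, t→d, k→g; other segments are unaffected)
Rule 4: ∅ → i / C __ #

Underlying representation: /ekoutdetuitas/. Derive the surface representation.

egoudadeduidasi

Rule 1 (nasal place assimilation): no segment meets the environment; /ekoutdetuitas/ is unchanged.
Rule 2 (stop-cluster a-epenthesis): /t/ and /d/ form a stop–stop cluster, so [a] is inserted between them. /ekoutdetuitas/ → ekoutadetuitas.
Rule 3 (intervocalic voicing): /k/ is a voiceless stop between vowels /e/ and /o/, so it voices to [g]. /t/ is a voiceless stop between vowels /u/ and /a/, so it voices to [d]. /t/ is a voiceless stop between vowels /e/ and /u/, so it voices to [d]. /t/ is a voiceless stop between vowels /i/ and /a/, so it voices to [d]. /ekoutadetuitas/ → egoudadeduidas.
Rule 4 (final i-epenthesis): the form ends in the consonant /s/, so [i] is inserted word-finally. /egoudadeduidas/ → egoudadeduidasi.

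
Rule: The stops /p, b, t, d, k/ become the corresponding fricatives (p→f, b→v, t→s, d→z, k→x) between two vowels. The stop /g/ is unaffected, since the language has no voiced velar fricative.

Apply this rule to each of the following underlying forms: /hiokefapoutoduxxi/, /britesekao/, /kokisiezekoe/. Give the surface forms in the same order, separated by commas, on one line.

hioxefafousozuxxi, brisesexao, koxisiezexoe

/hiokefapoutoduxxi/: /k/ is a stop between vowels /o/ and /e/, so it spirantizes to the fricative [x]. /p/ is a stop between vowels /a/ and /o/, so it spirantizes to the fricative [f]. /t/ is a stop between vowels /u/ and /o/, so it spirantizes to the fricative [s]. /d/ is a stop between vowels /o/ and /u/, so it spirantizes to the fricative [z]. → [hioxefafousozuxxi].
/britesekao/: /t/ is a stop between vowels /i/ and /e/, so it spirantizes to the fricative [s]. /k/ is a stop between vowels /e/ and /a/, so it spirantizes to the fricative [x]. → [brisesexao].
/kokisiezekoe/: /k/ is a stop between vowels /o/ and /i/, so it spirantizes to the fricative [x]. /k/ is a stop between vowels /e/ and /o/, so it spirantizes to the fricative [x]. → [koxisiezexoe].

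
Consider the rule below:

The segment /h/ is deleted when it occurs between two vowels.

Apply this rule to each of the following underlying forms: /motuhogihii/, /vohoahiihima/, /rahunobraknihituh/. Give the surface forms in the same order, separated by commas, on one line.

/motuhogihii/: /h/ occurs between vowels /u/ and /o/, so it deletes. /h/ occurs between vowels /i/ and /i/, so it deletes. → [motuogiii].
/vohoahiihima/: /h/ occurs between vowels /o/ and /o/, so it deletes. /h/ occurs between vowels /a/ and /i/, so it deletes. /h/ occurs between vowels /i/ and /i/, so it deletes. → [vooaiiima].
/rahunobraknihituh/: /h/ occurs between vowels /a/ and /u/, so it deletes. /h/ occurs between vowels /i/ and /i/, so it deletes. → [raunobrakniituh].

motuogiii, vooaiiima, raunobrakniituh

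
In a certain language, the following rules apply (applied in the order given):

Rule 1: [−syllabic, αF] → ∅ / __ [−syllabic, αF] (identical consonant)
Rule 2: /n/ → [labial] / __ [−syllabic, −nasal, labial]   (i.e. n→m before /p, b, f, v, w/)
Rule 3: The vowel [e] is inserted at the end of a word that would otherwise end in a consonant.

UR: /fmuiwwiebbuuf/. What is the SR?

fmuiwiebuufe

Rule 1 (degemination): /ww/ is a geminate; the first /w/ deletes. /bb/ is a geminate; the first /b/ deletes. /fmuiwwiebbuuf/ → fmuiwiebuuf.
Rule 2 (nasal place assimilation): no segment meets the environment; /fmuiwiebuuf/ is unchanged.
Rule 3 (final e-epenthesis): the form ends in the consonant /f/, so [e] is inserted word-finally. /fmuiwiebuuf/ → fmuiwiebuufe.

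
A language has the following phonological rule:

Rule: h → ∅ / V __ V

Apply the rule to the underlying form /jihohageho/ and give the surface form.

jioageo

/h/ occurs between vowels /i/ and /o/, so it deletes.
/h/ occurs between vowels /o/ and /a/, so it deletes.
/h/ occurs between vowels /e/ and /o/, so it deletes.
Surface form: [jioageo].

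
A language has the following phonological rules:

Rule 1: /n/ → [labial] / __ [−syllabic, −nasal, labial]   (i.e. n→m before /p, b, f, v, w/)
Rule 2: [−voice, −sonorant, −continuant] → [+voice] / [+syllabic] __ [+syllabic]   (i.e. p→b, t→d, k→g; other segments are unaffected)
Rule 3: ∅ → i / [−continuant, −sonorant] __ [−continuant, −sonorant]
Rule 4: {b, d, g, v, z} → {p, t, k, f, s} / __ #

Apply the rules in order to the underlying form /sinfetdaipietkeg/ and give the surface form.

simfetidaibietikek

Rule 1 (nasal place assimilation): /n/ precedes the labial consonant /f/, so it assimilates in place to [m]. /sinfetdaipietkeg/ → simfetdaipietkeg.
Rule 2 (intervocalic voicing): /p/ is a voiceless stop between vowels /i/ and /i/, so it voices to [b]. /simfetdaipietkeg/ → simfetdaibietkeg.
Rule 3 (stop-cluster i-epenthesis): /t/ and /d/ form a stop–stop cluster, so [i] is inserted between them. /t/ and /k/ form a stop–stop cluster, so [i] is inserted between them. /simfetdaibietkeg/ → simfetidaibietikeg.
Rule 4 (final devoicing): /g/ is a voiced obstruent in word-final position, so it devoices to [k]. /simfetidaibietikeg/ → simfetidaibietikek.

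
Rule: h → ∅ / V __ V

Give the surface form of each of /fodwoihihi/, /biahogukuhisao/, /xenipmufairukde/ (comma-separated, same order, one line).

/fodwoihihi/: /h/ occurs between vowels /i/ and /i/, so it deletes. /h/ occurs between vowels /i/ and /i/, so it deletes. → [fodwoiii].
/biahogukuhisao/: /h/ occurs between vowels /a/ and /o/, so it deletes. /h/ occurs between vowels /u/ and /i/, so it deletes. → [biaogukuisao].
/xenipmufairukde/: the rule's environment is not met; surfaces unchanged as [xenipmufairukde].

fodwoiii, biaogukuisao, xenipmufairukde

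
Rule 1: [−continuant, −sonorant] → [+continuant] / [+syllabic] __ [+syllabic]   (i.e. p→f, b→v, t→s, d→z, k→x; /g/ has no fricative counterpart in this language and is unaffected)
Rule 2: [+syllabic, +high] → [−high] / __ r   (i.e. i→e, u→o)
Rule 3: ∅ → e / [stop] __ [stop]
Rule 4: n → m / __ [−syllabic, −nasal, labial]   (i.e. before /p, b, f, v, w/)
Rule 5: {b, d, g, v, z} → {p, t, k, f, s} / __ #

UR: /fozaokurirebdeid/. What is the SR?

Rule 1 (intervocalic spirantization): /k/ is a stop between vowels /o/ and /u/, so it spirantizes to the fricative [x]. /fozaokurirebdeid/ → fozaoxurirebdeid.
Rule 2 (pre-rhotic lowering): /u/ is a high vowel immediately before /r/, so it lowers to [o]. /i/ is a high vowel immediately before /r/, so it lowers to [e]. /fozaoxurirebdeid/ → fozaoxorerebdeid.
Rule 3 (stop-cluster e-epenthesis): /b/ and /d/ form a stop–stop cluster, so [e] is inserted between them. /fozaoxorerebdeid/ → fozaoxorerebedeid.
Rule 4 (nasal place assimilation): no segment meets the environment; /fozaoxorerebedeid/ is unchanged.
Rule 5 (final devoicing): /d/ is a voiced obstruent in word-final position, so it devoices to [t]. /fozaoxorerebedeid/ → fozaoxorerebedeit.

fozaoxorerebedeit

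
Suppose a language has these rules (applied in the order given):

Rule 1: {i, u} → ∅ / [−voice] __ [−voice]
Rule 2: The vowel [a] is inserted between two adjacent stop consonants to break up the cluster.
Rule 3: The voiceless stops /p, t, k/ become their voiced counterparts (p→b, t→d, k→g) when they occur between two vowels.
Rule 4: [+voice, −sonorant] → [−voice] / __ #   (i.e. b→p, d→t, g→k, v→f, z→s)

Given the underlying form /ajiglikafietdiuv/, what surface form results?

Rule 1 (high vowel syncope): no segment meets the environment; /ajiglikafietdiuv/ is unchanged.
Rule 2 (stop-cluster a-epenthesis): /t/ and /d/ form a stop–stop cluster, so [a] is inserted between them. /ajiglikafietdiuv/ → ajiglikafietadiuv.
Rule 3 (intervocalic voicing): /k/ is a voiceless stop between vowels /i/ and /a/, so it voices to [g]. /t/ is a voiceless stop between vowels /e/ and /a/, so it voices to [d]. /ajiglikafietadiuv/ → ajigligafiedadiuv.
Rule 4 (final devoicing): /v/ is a voiced obstruent in word-final position, so it devoices to [f]. /ajigligafiedadiuv/ → ajigligafiedadiuf.

ajigligafiedadiuf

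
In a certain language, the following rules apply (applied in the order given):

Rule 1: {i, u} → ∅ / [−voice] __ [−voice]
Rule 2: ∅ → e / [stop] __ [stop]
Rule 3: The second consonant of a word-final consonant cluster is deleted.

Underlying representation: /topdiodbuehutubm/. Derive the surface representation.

topediodebuehtub

Rule 1 (high vowel syncope): /u/ is a high vowel flanked by voiceless consonants /h/ and /t/, so it deletes. /topdiodbuehutubm/ → topdiodbuehtubm.
Rule 2 (stop-cluster e-epenthesis): /p/ and /d/ form a stop–stop cluster, so [e] is inserted between them. /d/ and /b/ form a stop–stop cluster, so [e] is inserted between them. /topdiodbuehtubm/ → topediodebuehtubm.
Rule 3 (final cluster simplification): /m/ is the second consonant of a word-final cluster /bm/, so it deletes. /topediodebuehtubm/ → topediodebuehtub.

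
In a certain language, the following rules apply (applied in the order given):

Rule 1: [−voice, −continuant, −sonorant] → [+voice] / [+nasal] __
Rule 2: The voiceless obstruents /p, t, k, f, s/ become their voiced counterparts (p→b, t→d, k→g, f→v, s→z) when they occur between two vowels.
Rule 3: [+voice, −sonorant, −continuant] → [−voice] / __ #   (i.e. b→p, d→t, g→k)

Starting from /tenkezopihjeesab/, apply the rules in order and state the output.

tengezobihjeezap

Rule 1 (post-nasal voicing): /k/ is a voiceless stop immediately after the nasal /n/, so it voices to [g]. /tenkezopihjeesab/ → tengezopihjeesab.
Rule 2 (intervocalic voicing): /p/ is a voiceless obstruent between vowels /o/ and /i/, so it voices to [b]. /s/ is a voiceless obstruent between vowels /e/ and /a/, so it voices to [z]. /tengezopihjeesab/ → tengezobihjeezab.
Rule 3 (final devoicing): /b/ is a voiced stop in word-final position, so it devoices to [p]. /tengezobihjeezab/ → tengezobihjeezap.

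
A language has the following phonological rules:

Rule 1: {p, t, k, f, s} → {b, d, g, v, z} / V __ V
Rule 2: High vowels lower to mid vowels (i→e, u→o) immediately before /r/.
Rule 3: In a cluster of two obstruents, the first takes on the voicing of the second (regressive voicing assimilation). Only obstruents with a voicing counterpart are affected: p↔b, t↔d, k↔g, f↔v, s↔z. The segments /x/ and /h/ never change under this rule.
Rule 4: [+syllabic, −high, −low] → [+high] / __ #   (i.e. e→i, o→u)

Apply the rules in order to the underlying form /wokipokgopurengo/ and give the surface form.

Rule 1 (intervocalic voicing): /k/ is a voiceless obstruent between vowels /o/ and /i/, so it voices to [g]. /p/ is a voiceless obstruent between vowels /i/ and /o/, so it voices to [b]. /p/ is a voiceless obstruent between vowels /o/ and /u/, so it voices to [b]. /wokipokgopurengo/ → wogibokgoburengo.
Rule 2 (pre-rhotic lowering): /u/ is a high vowel immediately before /r/, so it lowers to [o]. /wogibokgoburengo/ → wogibokgoborengo.
Rule 3 (regressive voicing assimilation): /k/ precedes the voiced obstruent /g/, so it voices to [g] by assimilation. /wogibokgoborengo/ → wogiboggoborengo.
Rule 4 (final vowel raising): /o/ is a mid vowel in word-final position, so it raises to [u]. /wogiboggoborengo/ → wogiboggoborengu.

wogiboggoborengu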